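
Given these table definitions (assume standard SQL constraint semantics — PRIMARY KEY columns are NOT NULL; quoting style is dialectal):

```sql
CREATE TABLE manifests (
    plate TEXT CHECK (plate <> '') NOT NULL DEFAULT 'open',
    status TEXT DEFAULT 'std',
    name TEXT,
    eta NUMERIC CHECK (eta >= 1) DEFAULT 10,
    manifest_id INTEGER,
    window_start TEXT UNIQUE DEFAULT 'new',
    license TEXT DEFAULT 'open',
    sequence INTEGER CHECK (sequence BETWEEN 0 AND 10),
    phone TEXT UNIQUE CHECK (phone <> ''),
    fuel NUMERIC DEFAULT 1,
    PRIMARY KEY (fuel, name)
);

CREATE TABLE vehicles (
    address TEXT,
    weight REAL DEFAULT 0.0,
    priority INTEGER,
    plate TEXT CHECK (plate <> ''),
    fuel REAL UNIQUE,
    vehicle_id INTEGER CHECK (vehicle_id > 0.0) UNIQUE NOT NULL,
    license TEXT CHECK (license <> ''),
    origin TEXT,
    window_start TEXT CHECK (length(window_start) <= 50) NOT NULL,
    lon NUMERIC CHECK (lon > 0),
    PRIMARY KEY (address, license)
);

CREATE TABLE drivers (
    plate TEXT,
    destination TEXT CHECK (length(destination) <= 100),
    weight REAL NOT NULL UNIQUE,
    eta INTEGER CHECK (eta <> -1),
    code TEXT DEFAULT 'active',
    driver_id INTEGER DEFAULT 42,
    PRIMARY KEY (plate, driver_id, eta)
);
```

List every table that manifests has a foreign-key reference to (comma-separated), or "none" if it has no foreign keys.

No column in manifests has a REFERENCES clause.

none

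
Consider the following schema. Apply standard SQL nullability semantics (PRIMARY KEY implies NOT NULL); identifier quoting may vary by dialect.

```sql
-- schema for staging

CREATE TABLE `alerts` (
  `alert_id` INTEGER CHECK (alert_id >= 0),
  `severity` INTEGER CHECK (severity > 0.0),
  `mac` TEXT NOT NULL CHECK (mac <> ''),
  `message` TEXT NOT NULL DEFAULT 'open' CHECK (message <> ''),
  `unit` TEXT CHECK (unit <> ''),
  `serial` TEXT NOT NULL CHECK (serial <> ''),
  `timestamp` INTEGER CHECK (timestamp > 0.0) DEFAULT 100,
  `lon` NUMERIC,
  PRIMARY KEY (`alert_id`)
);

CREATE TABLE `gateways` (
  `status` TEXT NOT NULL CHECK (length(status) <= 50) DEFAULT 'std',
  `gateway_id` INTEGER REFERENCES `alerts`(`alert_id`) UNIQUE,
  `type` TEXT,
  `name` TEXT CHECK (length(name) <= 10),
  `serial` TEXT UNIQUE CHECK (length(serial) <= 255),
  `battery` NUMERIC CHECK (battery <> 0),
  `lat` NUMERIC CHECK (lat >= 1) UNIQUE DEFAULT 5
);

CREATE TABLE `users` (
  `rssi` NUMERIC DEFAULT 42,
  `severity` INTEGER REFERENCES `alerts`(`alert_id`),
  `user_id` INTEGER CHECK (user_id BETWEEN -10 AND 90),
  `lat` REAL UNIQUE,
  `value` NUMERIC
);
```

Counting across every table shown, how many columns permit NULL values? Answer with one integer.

15

alerts: 4 nullable (severity, unit, timestamp, lon — PK (alert_id) and explicit NOT NULL columns excluded).
gateways: 6 nullable (gateway_id, type, name, serial, battery, lat — PK none and explicit NOT NULL columns excluded).
users: 5 nullable (rssi, severity, user_id, lat, value — PK none and explicit NOT NULL columns excluded).
Total: 4 + 6 + 5 = 15.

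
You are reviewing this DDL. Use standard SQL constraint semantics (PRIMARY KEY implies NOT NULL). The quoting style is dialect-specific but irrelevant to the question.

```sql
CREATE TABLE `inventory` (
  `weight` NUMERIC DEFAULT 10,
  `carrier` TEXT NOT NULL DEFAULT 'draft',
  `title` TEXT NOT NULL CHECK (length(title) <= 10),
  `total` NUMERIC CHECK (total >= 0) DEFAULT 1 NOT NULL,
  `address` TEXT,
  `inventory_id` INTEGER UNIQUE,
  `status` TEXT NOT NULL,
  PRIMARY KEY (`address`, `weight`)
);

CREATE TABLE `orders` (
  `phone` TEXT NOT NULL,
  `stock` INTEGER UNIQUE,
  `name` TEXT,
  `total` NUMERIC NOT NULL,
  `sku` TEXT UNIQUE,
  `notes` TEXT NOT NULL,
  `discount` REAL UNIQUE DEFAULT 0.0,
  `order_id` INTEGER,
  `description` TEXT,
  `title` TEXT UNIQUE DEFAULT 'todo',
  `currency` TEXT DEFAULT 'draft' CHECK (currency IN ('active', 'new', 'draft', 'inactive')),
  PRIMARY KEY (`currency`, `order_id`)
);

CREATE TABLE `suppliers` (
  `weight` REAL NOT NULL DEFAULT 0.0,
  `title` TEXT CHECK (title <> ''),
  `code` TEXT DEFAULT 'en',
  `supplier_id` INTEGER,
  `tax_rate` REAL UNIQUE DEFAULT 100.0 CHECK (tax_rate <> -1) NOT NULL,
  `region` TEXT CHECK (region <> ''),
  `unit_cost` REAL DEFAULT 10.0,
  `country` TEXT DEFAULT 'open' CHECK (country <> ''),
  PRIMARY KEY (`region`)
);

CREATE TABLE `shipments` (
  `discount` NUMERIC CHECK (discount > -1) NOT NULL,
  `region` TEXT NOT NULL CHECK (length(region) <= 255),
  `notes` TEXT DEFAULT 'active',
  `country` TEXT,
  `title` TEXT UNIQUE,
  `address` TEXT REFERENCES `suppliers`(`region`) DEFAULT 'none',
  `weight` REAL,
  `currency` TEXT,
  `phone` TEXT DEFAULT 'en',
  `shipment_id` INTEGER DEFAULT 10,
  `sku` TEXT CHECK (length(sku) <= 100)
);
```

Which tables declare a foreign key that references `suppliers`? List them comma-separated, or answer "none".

- shipments.address references suppliers(region).

shipments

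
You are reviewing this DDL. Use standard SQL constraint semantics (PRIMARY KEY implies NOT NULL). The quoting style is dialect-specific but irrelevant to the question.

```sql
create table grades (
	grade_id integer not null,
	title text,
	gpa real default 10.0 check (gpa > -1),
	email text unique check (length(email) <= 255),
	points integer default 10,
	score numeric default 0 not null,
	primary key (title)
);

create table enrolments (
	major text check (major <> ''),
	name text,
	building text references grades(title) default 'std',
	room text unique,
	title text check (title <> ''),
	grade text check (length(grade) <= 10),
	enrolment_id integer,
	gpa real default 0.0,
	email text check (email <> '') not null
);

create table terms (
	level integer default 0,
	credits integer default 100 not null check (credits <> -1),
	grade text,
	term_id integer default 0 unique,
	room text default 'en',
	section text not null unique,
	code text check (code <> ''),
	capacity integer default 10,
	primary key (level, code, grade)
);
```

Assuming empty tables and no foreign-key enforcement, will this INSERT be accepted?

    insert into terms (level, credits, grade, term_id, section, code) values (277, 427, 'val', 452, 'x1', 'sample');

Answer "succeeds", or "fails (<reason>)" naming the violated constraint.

succeeds

NOT NULL columns: code is supplied; credits is supplied; grade is supplied; level is supplied; section is supplied.
CHECK constraints: 427 satisfies (credits <> -1); 'sample' satisfies (code <> '').
No constraint is violated.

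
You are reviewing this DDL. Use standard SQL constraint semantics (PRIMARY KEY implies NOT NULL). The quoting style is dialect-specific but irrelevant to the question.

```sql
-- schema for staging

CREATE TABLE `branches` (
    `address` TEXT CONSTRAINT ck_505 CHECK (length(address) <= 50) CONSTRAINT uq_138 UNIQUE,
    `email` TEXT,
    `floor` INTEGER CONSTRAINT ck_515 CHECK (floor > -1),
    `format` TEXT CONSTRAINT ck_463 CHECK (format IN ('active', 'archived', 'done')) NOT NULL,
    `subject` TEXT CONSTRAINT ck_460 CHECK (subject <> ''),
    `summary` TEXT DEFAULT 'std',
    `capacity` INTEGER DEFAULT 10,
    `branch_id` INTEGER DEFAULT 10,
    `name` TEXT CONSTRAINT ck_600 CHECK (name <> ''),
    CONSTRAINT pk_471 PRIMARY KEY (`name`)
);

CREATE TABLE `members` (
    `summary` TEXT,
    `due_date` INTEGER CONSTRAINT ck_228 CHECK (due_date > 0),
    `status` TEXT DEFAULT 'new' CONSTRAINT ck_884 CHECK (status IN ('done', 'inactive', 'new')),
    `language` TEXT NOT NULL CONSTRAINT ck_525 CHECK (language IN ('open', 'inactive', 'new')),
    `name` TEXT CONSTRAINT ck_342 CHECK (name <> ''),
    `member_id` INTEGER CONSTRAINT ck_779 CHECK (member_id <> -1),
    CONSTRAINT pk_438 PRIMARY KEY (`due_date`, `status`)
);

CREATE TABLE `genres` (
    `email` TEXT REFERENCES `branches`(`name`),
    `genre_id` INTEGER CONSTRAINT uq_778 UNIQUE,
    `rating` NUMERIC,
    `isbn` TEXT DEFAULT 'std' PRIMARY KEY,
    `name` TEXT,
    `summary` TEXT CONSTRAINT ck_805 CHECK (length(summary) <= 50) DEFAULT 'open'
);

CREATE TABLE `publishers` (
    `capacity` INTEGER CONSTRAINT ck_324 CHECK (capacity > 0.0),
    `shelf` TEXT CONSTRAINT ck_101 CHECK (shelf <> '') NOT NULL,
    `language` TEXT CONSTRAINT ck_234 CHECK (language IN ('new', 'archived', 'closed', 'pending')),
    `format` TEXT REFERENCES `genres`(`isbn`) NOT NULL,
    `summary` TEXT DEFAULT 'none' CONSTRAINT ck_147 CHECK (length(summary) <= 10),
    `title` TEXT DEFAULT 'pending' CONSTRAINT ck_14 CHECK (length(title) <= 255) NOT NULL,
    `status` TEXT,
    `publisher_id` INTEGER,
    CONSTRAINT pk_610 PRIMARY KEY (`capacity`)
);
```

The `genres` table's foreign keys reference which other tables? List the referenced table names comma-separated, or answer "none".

branches

- email REFERENCES branches(name).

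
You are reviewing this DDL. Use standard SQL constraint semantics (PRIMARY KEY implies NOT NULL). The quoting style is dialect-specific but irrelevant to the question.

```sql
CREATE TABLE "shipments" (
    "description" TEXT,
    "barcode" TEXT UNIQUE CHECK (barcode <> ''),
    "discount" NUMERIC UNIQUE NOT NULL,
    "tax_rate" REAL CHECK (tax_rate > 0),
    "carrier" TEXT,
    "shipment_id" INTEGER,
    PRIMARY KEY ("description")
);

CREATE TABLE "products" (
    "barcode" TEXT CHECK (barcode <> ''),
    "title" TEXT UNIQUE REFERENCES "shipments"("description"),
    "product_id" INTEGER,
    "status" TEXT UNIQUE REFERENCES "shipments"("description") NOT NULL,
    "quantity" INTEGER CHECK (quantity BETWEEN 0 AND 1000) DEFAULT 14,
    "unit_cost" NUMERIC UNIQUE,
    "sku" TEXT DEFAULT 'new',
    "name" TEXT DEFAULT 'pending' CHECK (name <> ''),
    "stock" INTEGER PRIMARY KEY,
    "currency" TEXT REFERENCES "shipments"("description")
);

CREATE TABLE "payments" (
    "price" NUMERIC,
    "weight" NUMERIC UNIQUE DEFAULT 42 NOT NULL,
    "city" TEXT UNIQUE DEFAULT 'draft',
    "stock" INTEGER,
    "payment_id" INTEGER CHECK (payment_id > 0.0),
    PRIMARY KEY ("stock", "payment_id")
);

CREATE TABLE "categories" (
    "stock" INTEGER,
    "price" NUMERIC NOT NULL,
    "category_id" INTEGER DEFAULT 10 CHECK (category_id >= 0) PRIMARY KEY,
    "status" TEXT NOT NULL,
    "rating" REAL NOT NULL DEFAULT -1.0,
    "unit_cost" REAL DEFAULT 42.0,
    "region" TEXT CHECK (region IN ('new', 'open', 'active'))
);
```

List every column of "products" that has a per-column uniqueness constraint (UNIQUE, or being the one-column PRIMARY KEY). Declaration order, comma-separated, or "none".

- barcode: no UNIQUE or single-column PK constraint.
- title: declared UNIQUE → unique.
- product_id: no UNIQUE or single-column PK constraint.
- status: declared UNIQUE → unique.
- quantity: no UNIQUE or single-column PK constraint.
- unit_cost: declared UNIQUE → unique.
- sku: no UNIQUE or single-column PK constraint.
- name: no UNIQUE or single-column PK constraint.
- stock: single-column PRIMARY KEY → unique.
- currency: no UNIQUE or single-column PK constraint.

title, status, unit_cost, stock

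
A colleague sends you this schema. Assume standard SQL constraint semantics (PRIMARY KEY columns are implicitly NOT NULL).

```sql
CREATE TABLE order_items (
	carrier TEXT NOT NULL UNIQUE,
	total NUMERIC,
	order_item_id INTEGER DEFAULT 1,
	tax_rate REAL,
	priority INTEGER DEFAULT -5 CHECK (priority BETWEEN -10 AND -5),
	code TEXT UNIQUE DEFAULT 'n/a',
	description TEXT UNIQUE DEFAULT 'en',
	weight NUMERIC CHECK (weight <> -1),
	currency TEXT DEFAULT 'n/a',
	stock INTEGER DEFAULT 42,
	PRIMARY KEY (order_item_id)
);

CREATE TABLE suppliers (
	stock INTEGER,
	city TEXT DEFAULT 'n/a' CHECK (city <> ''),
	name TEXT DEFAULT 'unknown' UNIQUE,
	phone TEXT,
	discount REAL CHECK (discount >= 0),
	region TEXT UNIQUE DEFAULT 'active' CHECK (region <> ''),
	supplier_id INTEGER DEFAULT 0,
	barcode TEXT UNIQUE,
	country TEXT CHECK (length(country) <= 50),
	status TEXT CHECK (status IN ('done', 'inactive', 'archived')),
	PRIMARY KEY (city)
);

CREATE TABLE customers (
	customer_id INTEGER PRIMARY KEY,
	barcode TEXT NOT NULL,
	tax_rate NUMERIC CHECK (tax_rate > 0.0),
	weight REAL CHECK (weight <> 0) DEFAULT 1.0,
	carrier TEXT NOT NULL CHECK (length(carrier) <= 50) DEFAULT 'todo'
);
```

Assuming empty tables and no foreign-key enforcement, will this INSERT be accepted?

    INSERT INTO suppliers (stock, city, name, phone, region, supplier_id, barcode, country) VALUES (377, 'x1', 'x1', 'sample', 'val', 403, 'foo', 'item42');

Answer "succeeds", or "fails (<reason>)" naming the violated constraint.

succeeds

NOT NULL columns: city is supplied.
CHECK constraints: 'x1' satisfies (city <> ''); 'val' satisfies (region <> ''); 'item42' satisfies (length(country) <= 50).
No constraint is violated.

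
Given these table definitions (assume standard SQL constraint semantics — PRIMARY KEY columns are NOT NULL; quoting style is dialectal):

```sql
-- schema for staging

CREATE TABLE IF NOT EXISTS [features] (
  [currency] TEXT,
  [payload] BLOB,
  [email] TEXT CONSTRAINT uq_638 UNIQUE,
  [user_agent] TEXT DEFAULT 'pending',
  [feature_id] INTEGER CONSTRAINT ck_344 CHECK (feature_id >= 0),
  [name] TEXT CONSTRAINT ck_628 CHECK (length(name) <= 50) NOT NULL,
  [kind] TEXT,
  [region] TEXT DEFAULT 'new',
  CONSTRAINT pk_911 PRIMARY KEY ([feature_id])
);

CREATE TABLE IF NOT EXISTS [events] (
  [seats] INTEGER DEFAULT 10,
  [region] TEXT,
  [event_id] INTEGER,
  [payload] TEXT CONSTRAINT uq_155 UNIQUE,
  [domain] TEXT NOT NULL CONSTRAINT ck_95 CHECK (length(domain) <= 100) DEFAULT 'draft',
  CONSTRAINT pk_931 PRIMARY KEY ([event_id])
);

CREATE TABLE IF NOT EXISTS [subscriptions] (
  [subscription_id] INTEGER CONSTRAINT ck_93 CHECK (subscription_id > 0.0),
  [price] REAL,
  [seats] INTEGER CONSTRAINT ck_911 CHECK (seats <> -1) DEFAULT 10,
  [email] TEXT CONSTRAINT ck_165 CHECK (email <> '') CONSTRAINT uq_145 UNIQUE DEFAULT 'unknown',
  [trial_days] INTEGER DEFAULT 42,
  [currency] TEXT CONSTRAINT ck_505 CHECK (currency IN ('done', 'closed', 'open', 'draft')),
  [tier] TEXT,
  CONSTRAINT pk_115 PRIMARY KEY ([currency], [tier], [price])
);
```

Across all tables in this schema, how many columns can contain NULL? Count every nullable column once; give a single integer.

features: 6 nullable (currency, payload, email, user_agent, kind, region — PK (feature_id) and explicit NOT NULL columns excluded).
events: 3 nullable (seats, region, payload — PK (event_id) and explicit NOT NULL columns excluded).
subscriptions: 4 nullable (subscription_id, seats, email, trial_days — PK (currency, tier, price) and explicit NOT NULL columns excluded).
Total: 6 + 3 + 4 = 13.

13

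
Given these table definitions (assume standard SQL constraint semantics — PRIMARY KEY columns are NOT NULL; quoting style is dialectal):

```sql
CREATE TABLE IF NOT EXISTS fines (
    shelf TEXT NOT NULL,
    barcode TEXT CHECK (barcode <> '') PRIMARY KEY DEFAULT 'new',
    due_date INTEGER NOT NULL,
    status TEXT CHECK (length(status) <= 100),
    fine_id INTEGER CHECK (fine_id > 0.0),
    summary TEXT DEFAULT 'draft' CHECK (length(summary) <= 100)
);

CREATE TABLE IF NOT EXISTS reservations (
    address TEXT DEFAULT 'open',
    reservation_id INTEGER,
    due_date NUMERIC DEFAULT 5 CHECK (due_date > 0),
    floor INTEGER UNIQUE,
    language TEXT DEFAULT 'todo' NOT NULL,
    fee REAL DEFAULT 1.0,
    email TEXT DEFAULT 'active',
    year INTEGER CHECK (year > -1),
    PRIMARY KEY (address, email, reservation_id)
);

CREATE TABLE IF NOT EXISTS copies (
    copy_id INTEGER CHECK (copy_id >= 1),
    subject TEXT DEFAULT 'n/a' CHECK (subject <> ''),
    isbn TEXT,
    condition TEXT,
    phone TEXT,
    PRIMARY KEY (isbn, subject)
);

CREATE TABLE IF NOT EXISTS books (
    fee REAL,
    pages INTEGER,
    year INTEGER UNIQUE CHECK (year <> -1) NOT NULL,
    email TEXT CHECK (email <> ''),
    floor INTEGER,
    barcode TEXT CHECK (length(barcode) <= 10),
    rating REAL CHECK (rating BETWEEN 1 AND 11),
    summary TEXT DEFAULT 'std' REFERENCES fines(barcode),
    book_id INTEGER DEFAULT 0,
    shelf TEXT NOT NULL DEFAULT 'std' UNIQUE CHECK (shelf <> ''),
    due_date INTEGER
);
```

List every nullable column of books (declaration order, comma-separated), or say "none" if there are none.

- fee: no NOT NULL constraint applies → nullable.
- pages: no NOT NULL constraint applies → nullable.
- year: declared NOT NULL → not nullable.
- email: CHECK does not forbid NULL (a CHECK constraint passes when its expression is NULL) → nullable.
- floor: no NOT NULL constraint applies → nullable.
- barcode: CHECK does not forbid NULL (a CHECK constraint passes when its expression is NULL) → nullable.
- rating: CHECK does not forbid NULL (a CHECK constraint passes when its expression is NULL) → nullable.
- summary: a foreign key column may be NULL unless separately constrained → nullable.
- book_id: DEFAULT only fills an omitted column; an explicit NULL is still allowed → nullable.
- shelf: declared NOT NULL → not nullable.
- due_date: no NOT NULL constraint applies → nullable.

fee, pages, email, floor, barcode, rating, summary, book_id, due_date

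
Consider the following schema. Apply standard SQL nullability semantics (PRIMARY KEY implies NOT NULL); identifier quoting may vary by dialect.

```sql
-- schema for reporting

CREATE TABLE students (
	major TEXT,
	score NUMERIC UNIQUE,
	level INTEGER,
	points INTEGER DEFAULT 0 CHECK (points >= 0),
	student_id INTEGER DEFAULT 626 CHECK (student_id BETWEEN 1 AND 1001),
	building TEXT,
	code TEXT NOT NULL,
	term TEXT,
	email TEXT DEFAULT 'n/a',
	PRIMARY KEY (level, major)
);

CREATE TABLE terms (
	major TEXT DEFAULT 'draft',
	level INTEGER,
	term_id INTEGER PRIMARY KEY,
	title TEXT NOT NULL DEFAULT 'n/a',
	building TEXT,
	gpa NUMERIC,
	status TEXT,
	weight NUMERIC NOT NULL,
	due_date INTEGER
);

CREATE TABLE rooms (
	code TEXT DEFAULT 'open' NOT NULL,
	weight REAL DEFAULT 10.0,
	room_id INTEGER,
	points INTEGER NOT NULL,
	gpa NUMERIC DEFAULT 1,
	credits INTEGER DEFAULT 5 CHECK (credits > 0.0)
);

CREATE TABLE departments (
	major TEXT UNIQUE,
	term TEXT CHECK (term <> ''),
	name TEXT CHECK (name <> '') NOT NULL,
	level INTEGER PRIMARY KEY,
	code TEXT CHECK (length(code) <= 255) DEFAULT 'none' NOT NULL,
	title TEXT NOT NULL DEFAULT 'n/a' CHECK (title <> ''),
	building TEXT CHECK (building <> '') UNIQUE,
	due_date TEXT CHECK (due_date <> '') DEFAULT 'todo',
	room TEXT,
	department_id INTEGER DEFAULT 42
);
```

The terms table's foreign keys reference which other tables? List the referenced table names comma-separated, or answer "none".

none

No column in terms has a REFERENCES clause.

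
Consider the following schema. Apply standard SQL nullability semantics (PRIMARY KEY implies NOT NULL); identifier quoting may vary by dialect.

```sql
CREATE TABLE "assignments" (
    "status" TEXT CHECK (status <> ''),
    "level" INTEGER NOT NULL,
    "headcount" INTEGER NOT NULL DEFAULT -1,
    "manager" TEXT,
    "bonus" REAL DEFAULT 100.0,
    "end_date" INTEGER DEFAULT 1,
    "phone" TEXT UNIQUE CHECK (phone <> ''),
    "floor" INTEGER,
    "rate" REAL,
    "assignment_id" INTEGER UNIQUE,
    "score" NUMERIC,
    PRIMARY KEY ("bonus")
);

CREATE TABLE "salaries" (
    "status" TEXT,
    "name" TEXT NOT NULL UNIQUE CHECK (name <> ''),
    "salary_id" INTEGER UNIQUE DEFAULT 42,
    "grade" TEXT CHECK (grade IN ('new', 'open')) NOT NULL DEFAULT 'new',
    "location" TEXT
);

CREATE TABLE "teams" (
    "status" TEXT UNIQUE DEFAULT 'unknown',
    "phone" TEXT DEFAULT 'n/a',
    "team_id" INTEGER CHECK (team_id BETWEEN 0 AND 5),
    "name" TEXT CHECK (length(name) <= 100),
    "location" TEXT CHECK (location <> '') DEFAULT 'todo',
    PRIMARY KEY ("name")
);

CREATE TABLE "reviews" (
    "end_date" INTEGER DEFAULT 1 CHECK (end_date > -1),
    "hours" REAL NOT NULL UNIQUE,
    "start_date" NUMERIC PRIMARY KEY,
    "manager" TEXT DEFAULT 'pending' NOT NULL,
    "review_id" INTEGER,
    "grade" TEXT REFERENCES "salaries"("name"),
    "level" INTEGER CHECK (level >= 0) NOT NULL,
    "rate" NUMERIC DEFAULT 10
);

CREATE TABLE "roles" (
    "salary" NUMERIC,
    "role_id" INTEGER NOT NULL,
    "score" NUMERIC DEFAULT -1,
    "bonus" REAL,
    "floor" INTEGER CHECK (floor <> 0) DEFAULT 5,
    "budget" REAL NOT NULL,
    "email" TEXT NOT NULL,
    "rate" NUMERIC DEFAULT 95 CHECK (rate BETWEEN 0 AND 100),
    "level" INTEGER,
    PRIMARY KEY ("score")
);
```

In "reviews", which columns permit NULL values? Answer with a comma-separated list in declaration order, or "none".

- end_date: CHECK does not forbid NULL (a CHECK constraint passes when its expression is NULL) → nullable.
- hours: declared NOT NULL → not nullable.
- start_date: part of the PRIMARY KEY, which implies NOT NULL → not nullable.
- manager: declared NOT NULL → not nullable.
- review_id: no NOT NULL constraint applies → nullable.
- grade: a foreign key column may be NULL unless separately constrained → nullable.
- level: declared NOT NULL → not nullable.
- rate: DEFAULT only fills an omitted column; an explicit NULL is still allowed → nullable.

end_date, review_id, grade, rate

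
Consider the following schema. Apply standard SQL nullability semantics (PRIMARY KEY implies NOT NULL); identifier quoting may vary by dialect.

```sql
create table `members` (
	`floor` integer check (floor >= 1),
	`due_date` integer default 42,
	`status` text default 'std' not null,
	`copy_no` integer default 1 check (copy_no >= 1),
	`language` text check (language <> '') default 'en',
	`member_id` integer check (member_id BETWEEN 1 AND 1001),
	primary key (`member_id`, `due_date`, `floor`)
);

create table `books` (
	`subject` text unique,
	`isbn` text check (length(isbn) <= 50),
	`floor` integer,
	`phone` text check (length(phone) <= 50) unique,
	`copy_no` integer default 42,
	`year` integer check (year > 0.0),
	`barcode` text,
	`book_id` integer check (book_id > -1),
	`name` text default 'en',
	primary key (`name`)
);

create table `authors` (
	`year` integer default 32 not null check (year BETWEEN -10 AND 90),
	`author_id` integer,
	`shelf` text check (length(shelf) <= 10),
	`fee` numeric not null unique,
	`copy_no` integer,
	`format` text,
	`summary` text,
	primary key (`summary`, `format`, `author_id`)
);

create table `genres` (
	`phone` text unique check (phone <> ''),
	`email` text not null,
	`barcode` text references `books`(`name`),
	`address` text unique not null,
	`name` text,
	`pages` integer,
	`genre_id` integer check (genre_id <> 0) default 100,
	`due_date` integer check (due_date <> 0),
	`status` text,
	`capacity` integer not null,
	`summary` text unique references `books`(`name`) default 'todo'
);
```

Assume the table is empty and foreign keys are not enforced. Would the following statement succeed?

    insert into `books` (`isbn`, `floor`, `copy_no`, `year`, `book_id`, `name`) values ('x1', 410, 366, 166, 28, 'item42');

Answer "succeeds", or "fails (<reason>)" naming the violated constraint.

NOT NULL columns: name is supplied.
CHECK constraints: 'x1' satisfies (length(isbn) <= 50); 166 satisfies (year > 0.0); 28 satisfies (book_id > -1).
No constraint is violated.

succeeds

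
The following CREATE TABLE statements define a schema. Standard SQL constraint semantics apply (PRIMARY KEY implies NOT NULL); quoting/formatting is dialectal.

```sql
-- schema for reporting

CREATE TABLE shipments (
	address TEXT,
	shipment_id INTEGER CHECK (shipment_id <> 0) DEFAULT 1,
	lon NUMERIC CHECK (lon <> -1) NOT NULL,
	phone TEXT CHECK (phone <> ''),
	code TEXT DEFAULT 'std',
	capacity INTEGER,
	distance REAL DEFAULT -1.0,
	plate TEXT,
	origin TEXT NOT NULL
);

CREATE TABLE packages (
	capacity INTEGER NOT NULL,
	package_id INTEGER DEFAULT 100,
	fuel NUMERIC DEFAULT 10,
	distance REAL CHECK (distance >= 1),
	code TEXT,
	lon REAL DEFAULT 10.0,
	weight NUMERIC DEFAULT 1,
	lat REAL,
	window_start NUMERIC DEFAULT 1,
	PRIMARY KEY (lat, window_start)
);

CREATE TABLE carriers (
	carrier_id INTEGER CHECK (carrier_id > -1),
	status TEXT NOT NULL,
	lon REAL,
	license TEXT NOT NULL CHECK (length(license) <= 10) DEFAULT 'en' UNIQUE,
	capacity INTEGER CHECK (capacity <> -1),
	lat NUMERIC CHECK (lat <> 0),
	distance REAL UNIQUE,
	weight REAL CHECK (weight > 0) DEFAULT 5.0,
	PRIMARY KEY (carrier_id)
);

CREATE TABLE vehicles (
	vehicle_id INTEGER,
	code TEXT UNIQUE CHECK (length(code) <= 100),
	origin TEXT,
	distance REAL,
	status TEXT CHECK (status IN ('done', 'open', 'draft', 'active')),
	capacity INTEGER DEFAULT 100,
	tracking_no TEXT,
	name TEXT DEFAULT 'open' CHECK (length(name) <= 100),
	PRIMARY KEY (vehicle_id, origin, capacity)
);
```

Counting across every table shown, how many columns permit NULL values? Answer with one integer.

23

shipments: 7 nullable (address, shipment_id, phone, code, capacity, distance, plate — PK none and explicit NOT NULL columns excluded).
packages: 6 nullable (package_id, fuel, distance, code, lon, weight — PK (lat, window_start) and explicit NOT NULL columns excluded).
carriers: 5 nullable (lon, capacity, lat, distance, weight — PK (carrier_id) and explicit NOT NULL columns excluded).
vehicles: 5 nullable (code, distance, status, tracking_no, name — PK (vehicle_id, origin, capacity) and explicit NOT NULL columns excluded).
Total: 7 + 6 + 5 + 5 = 23.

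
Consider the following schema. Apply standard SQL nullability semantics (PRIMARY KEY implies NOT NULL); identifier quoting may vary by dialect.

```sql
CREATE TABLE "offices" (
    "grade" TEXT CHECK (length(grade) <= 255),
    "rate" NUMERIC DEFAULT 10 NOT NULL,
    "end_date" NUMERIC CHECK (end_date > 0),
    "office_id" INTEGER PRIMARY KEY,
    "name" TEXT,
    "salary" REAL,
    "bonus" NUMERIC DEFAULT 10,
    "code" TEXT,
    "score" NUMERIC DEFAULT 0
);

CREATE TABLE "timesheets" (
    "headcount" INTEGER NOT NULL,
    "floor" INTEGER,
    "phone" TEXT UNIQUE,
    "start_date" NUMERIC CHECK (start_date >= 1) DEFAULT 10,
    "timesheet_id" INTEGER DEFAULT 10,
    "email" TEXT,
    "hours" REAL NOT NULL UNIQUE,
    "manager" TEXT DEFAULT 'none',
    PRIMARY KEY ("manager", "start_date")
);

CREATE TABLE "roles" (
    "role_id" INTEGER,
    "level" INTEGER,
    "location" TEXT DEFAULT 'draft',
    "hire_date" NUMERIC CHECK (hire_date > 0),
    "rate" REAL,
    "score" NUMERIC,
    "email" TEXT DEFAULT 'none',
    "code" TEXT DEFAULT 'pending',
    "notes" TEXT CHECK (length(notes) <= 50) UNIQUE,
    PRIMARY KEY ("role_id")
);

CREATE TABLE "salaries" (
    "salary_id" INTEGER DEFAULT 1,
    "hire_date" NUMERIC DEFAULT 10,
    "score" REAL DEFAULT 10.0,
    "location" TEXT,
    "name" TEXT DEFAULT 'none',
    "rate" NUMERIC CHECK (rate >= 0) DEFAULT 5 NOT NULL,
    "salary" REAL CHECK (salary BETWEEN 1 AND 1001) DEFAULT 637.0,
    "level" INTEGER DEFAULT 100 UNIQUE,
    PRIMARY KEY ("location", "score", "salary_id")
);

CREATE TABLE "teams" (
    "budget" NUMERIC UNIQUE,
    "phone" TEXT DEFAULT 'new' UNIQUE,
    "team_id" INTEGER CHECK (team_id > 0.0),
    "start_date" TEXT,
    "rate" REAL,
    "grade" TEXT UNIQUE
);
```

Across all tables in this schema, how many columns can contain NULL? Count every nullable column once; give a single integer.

offices: 7 nullable (grade, end_date, name, salary, bonus, code, score — PK (office_id) and explicit NOT NULL columns excluded).
timesheets: 4 nullable (floor, phone, timesheet_id, email — PK (manager, start_date) and explicit NOT NULL columns excluded).
roles: 8 nullable (level, location, hire_date, rate, score, email, code, notes — PK (role_id) and explicit NOT NULL columns excluded).
salaries: 4 nullable (hire_date, name, salary, level — PK (location, score, salary_id) and explicit NOT NULL columns excluded).
teams: 6 nullable (budget, phone, team_id, start_date, rate, grade — PK none and explicit NOT NULL columns excluded).
Total: 7 + 4 + 8 + 4 + 6 = 29.

29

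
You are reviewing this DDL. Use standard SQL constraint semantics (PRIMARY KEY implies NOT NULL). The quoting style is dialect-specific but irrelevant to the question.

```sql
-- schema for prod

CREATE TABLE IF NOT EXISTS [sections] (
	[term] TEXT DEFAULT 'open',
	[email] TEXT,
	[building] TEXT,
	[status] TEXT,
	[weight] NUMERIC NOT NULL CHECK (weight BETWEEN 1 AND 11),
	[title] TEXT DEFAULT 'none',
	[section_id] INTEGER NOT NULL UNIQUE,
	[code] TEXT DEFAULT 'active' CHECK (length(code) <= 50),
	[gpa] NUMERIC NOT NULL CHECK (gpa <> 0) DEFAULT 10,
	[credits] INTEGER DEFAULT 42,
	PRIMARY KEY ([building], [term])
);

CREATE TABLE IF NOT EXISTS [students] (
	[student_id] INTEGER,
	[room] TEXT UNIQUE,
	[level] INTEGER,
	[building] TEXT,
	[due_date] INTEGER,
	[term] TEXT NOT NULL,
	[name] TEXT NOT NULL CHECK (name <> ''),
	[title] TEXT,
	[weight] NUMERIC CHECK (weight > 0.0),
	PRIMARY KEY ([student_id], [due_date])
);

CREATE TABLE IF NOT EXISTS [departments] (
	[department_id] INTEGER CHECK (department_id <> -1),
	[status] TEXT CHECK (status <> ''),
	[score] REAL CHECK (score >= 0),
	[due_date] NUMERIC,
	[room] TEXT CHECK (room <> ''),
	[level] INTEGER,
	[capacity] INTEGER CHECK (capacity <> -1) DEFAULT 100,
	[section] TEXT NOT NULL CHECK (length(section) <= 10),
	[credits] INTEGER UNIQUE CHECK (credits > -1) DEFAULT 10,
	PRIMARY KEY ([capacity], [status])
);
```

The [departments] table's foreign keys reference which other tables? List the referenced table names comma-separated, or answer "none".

No column in departments has a REFERENCES clause.

none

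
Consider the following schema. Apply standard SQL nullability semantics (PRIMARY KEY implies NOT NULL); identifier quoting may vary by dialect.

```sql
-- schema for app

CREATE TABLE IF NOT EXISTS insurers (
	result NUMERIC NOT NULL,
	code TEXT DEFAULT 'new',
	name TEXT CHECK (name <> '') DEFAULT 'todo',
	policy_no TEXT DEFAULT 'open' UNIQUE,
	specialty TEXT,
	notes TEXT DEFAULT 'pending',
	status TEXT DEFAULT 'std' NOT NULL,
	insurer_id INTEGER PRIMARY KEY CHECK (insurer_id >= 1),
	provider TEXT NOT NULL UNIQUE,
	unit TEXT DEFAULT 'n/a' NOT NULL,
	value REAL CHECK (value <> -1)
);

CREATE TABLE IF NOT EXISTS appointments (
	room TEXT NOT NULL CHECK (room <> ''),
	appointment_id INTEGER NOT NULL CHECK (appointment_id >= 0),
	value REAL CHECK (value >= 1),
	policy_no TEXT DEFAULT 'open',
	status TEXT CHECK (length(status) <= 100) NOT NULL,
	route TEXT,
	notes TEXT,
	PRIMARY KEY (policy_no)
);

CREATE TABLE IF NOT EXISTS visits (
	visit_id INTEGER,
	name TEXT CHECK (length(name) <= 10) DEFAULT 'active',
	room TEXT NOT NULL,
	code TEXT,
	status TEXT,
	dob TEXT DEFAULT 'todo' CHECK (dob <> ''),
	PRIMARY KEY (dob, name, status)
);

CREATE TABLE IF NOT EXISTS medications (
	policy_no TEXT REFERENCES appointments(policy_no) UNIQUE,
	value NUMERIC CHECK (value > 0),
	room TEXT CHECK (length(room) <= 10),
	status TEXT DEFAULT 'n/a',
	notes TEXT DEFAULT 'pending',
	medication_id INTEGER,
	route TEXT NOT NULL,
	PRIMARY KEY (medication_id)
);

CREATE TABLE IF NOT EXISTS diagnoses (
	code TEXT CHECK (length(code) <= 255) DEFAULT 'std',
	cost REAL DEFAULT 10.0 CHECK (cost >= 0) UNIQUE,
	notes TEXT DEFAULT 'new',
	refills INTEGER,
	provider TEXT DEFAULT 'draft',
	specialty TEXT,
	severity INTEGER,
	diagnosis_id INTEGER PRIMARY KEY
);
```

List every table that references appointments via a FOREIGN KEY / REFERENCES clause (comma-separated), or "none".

- medications.policy_no references appointments(policy_no).

medications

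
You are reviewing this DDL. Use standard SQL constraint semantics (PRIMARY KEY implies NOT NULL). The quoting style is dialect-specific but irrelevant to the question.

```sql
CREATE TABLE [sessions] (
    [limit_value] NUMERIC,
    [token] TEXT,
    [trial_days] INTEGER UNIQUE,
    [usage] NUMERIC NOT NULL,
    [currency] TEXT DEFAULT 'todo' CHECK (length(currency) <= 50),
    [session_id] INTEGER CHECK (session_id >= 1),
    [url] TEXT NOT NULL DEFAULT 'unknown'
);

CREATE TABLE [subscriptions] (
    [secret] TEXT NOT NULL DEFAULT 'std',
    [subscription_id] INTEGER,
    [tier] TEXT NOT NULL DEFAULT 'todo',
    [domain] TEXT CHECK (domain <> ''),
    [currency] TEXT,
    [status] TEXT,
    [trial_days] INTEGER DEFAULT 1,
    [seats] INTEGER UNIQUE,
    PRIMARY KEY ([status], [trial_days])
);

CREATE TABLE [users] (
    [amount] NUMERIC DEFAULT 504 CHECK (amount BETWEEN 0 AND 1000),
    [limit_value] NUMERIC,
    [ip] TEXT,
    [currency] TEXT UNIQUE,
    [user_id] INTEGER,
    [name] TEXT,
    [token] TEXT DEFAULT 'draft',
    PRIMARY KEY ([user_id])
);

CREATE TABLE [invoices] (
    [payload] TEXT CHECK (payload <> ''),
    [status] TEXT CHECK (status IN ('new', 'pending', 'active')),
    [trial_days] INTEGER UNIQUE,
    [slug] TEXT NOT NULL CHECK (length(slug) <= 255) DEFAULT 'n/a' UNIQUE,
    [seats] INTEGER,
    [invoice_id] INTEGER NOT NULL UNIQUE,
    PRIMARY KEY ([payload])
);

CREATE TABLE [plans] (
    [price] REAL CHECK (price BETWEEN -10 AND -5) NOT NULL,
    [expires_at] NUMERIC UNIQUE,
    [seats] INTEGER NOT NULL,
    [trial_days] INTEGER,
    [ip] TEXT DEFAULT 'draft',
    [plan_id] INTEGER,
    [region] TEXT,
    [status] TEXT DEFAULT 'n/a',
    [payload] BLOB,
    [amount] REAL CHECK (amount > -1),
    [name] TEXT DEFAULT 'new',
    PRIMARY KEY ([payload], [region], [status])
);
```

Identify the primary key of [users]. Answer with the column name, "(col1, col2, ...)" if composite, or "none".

user_id

user_id is declared PRIMARY KEY as a table-level PRIMARY KEY clause.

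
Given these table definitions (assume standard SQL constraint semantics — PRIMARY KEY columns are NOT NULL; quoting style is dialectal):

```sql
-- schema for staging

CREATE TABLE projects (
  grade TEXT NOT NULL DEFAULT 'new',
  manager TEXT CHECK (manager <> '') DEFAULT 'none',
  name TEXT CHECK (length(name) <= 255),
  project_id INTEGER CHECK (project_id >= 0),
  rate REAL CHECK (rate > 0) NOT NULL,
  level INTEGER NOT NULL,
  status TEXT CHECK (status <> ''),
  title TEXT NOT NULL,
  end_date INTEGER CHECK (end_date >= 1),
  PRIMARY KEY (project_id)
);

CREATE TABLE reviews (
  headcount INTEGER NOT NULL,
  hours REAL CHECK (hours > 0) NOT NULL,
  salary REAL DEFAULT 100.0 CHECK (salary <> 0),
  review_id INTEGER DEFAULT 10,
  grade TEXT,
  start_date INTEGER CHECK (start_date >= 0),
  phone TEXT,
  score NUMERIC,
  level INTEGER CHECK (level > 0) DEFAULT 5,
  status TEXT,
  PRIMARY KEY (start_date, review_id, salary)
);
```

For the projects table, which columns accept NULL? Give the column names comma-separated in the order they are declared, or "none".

- grade: declared NOT NULL → not nullable.
- manager: CHECK does not forbid NULL (a CHECK constraint passes when its expression is NULL) → nullable.
- name: CHECK does not forbid NULL (a CHECK constraint passes when its expression is NULL) → nullable.
- project_id: part of the PRIMARY KEY, which implies NOT NULL → not nullable.
- rate: declared NOT NULL → not nullable.
- level: declared NOT NULL → not nullable.
- status: CHECK does not forbid NULL (a CHECK constraint passes when its expression is NULL) → nullable.
- title: declared NOT NULL → not nullable.
- end_date: CHECK does not forbid NULL (a CHECK constraint passes when its expression is NULL) → nullable.

manager, name, status, end_date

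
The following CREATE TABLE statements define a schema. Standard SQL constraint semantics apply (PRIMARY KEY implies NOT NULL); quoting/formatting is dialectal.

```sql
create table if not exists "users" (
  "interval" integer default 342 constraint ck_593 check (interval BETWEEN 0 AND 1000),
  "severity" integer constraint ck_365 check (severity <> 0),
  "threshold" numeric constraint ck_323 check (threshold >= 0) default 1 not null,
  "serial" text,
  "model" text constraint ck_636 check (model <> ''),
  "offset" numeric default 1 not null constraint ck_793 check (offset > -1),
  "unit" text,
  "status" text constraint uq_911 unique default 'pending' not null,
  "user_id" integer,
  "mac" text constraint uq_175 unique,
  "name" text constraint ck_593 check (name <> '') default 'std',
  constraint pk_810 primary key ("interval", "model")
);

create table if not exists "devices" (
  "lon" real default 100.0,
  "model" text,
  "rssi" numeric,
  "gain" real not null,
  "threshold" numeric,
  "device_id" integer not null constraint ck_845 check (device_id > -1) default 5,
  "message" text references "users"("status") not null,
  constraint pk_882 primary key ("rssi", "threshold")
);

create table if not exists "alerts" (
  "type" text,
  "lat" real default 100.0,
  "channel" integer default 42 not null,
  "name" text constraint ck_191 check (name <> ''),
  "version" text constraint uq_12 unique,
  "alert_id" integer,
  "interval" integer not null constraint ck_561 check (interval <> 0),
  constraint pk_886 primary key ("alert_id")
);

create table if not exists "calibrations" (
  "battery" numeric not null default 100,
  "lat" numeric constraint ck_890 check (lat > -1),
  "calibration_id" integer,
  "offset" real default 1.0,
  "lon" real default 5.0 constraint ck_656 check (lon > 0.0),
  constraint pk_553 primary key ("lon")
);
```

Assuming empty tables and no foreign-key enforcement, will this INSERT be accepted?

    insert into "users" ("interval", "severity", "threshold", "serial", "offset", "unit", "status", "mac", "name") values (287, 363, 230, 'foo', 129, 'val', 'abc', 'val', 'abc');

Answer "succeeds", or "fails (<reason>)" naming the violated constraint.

fails (NOT NULL on model)

model is omitted from the column list and has no DEFAULT, so it would receive NULL.
But model is part of the PRIMARY KEY (implied NOT NULL).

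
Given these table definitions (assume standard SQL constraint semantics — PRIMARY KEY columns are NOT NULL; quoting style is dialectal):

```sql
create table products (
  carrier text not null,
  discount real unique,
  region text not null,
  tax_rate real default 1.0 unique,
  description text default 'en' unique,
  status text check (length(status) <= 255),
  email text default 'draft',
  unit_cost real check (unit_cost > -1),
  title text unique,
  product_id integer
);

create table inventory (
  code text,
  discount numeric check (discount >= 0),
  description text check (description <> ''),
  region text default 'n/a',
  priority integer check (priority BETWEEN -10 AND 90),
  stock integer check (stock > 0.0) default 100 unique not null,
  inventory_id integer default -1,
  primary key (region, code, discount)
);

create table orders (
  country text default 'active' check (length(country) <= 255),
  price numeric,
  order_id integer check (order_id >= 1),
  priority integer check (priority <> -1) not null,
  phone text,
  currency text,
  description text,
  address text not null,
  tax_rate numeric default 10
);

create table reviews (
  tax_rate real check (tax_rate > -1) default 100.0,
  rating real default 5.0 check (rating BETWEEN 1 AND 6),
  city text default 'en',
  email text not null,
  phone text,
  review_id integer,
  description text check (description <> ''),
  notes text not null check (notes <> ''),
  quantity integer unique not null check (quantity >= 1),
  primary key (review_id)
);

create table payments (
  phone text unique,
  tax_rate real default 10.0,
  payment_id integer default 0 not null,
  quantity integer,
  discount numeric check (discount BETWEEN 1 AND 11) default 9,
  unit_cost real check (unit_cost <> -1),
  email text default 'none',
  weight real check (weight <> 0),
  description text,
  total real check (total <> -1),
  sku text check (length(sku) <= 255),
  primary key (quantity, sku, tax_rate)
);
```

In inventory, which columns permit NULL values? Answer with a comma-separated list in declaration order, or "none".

- code: part of the PRIMARY KEY, which implies NOT NULL → not nullable.
- discount: part of the PRIMARY KEY, which implies NOT NULL → not nullable.
- description: CHECK does not forbid NULL (a CHECK constraint passes when its expression is NULL) → nullable.
- region: part of the PRIMARY KEY, which implies NOT NULL → not nullable.
- priority: CHECK does not forbid NULL (a CHECK constraint passes when its expression is NULL) → nullable.
- stock: declared NOT NULL → not nullable.
- inventory_id: DEFAULT only fills an omitted column; an explicit NULL is still allowed → nullable.

description, priority, inventory_id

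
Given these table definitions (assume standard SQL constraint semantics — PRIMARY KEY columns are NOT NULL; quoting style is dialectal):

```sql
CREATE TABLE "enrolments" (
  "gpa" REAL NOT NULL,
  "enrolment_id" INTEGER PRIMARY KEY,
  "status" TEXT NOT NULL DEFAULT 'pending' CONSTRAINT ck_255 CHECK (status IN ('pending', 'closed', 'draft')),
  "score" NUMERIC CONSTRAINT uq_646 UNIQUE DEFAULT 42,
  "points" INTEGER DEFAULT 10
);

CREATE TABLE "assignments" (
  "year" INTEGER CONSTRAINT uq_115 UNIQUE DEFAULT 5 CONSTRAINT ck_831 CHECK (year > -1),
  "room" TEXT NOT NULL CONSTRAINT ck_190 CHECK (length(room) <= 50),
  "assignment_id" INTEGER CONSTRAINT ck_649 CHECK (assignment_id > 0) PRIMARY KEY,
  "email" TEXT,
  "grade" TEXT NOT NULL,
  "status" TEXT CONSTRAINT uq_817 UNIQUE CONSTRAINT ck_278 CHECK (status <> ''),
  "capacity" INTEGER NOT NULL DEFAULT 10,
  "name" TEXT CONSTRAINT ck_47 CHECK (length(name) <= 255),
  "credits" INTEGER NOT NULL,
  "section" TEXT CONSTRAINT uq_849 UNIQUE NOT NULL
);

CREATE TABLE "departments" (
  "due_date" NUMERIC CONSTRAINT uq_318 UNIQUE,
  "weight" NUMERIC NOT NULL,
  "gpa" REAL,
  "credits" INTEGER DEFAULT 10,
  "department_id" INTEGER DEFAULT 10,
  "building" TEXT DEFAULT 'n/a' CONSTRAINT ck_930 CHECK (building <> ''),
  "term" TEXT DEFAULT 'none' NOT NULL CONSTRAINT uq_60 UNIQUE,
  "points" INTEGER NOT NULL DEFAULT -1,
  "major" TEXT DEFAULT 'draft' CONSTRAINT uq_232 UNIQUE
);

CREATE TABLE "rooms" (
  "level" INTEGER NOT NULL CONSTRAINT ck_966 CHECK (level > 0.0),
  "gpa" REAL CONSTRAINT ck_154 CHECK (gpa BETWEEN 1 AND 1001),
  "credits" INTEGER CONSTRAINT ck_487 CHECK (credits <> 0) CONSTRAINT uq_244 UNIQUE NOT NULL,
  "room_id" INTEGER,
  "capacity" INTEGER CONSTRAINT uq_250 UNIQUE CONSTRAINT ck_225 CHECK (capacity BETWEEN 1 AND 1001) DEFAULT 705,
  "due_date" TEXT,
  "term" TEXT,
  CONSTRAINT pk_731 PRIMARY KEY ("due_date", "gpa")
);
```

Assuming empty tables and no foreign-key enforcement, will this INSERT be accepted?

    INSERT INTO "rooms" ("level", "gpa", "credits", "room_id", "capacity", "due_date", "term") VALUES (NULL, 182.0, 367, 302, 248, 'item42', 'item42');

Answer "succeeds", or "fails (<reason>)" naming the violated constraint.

level is explicitly set to NULL, but level is declared NOT NULL.

fails (NOT NULL on level)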